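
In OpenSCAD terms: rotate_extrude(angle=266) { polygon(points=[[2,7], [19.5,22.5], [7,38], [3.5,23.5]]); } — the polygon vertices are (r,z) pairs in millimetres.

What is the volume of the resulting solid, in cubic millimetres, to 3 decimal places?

Volume = 10602.483 mm³

Profile (r,z), 4 vertices: (2,7) (19.5,22.5) (7,38) (3.5,23.5)
edge 0: (2,7)→(19.5,22.5)  cross = 2·22.5 − 19.5·7 = -91.5000; (r_i+r_j)·cross = 21.5·-91.5000 = -1967.2500
edge 1: (19.5,22.5)→(7,38)  cross = 19.5·38 − 7·22.5 = 583.5000; (r_i+r_j)·cross = 26.5·583.5000 = 15462.7500
edge 2: (7,38)→(3.5,23.5)  cross = 7·23.5 − 3.5·38 = 31.5000; (r_i+r_j)·cross = 10.5·31.5000 = 330.7500
edge 3: (3.5,23.5)→(2,7)  cross = 3.5·7 − 2·23.5 = -22.5000; (r_i+r_j)·cross = 5.5·-22.5000 = -123.7500
Σcross = 501.0000 → A = |Σcross|/2 = 250.5000 mm²
Σ(r_i+r_j)·cross = 13702.5000 → first moment M = |Σ|/6 = 2283.7500
R_c = M/A = 2283.7500/250.5000 = 9.1168 mm
θ = 266° = 4.642576 rad
V = θ·R_c·A = 4.642576·9.1168·250.5000 = 10602.483 mm³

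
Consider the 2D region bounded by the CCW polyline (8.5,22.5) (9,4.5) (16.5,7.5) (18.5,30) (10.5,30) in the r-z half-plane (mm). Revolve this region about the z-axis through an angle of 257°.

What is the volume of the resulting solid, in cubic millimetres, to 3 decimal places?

Profile (r,z), 5 vertices: (8.5,22.5) (9,4.5) (16.5,7.5) (18.5,30) (10.5,30)
edge 0: (8.5,22.5)→(9,4.5)  cross = 8.5·4.5 − 9·22.5 = -164.2500; (r_i+r_j)·cross = 17.5·-164.2500 = -2874.3750
edge 1: (9,4.5)→(16.5,7.5)  cross = 9·7.5 − 16.5·4.5 = -6.7500; (r_i+r_j)·cross = 25.5·-6.7500 = -172.1250
edge 2: (16.5,7.5)→(18.5,30)  cross = 16.5·30 − 18.5·7.5 = 356.2500; (r_i+r_j)·cross = 35·356.2500 = 12468.7500
edge 3: (18.5,30)→(10.5,30)  cross = 18.5·30 − 10.5·30 = 240.0000; (r_i+r_j)·cross = 29·240.0000 = 6960.0000
edge 4: (10.5,30)→(8.5,22.5)  cross = 10.5·22.5 − 8.5·30 = -18.7500; (r_i+r_j)·cross = 19·-18.7500 = -356.2500
Σcross = 406.5000 → A = |Σcross|/2 = 203.2500 mm²
Σ(r_i+r_j)·cross = 16026.0000 → first moment M = |Σ|/6 = 2671.0000
R_c = M/A = 2671.0000/203.2500 = 13.1415 mm
θ = 257° = 4.485496 rad
V = θ·R_c·A = 4.485496·13.1415·203.2500 = 11980.760 mm³

Volume = 11980.760 mm³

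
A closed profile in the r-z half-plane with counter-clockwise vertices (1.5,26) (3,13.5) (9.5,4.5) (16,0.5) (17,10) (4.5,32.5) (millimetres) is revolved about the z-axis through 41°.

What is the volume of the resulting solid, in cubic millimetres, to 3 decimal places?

Volume = 1539.835 mm³

Profile (r,z), 6 vertices: (1.5,26) (3,13.5) (9.5,4.5) (16,0.5) (17,10) (4.5,32.5)
edge 0: (1.5,26)→(3,13.5)  cross = 1.5·13.5 − 3·26 = -57.7500; (r_i+r_j)·cross = 4.5·-57.7500 = -259.8750
edge 1: (3,13.5)→(9.5,4.5)  cross = 3·4.5 − 9.5·13.5 = -114.7500; (r_i+r_j)·cross = 12.5·-114.7500 = -1434.3750
edge 2: (9.5,4.5)→(16,0.5)  cross = 9.5·0.5 − 16·4.5 = -67.2500; (r_i+r_j)·cross = 25.5·-67.2500 = -1714.8750
edge 3: (16,0.5)→(17,10)  cross = 16·10 − 17·0.5 = 151.5000; (r_i+r_j)·cross = 33·151.5000 = 4999.5000
edge 4: (17,10)→(4.5,32.5)  cross = 17·32.5 − 4.5·10 = 507.5000; (r_i+r_j)·cross = 21.5·507.5000 = 10911.2500
edge 5: (4.5,32.5)→(1.5,26)  cross = 4.5·26 − 1.5·32.5 = 68.2500; (r_i+r_j)·cross = 6·68.2500 = 409.5000
Σcross = 487.5000 → A = |Σcross|/2 = 243.7500 mm²
Σ(r_i+r_j)·cross = 12911.1250 → first moment M = |Σ|/6 = 2151.8542
R_c = M/A = 2151.8542/243.7500 = 8.8281 mm
θ = 41° = 0.715585 rad
V = θ·R_c·A = 0.715585·8.8281·243.7500 = 1539.835 mm³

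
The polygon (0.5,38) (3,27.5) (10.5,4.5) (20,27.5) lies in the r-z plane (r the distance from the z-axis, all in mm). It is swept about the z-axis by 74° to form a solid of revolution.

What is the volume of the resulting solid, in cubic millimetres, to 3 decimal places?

Volume = 3722.498 mm³

Profile (r,z), 4 vertices: (0.5,38) (3,27.5) (10.5,4.5) (20,27.5)
edge 0: (0.5,38)→(3,27.5)  cross = 0.5·27.5 − 3·38 = -100.2500; (r_i+r_j)·cross = 3.5·-100.2500 = -350.8750
edge 1: (3,27.5)→(10.5,4.5)  cross = 3·4.5 − 10.5·27.5 = -275.2500; (r_i+r_j)·cross = 13.5·-275.2500 = -3715.8750
edge 2: (10.5,4.5)→(20,27.5)  cross = 10.5·27.5 − 20·4.5 = 198.7500; (r_i+r_j)·cross = 30.5·198.7500 = 6061.8750
edge 3: (20,27.5)→(0.5,38)  cross = 20·38 − 0.5·27.5 = 746.2500; (r_i+r_j)·cross = 20.5·746.2500 = 15298.1250
Σcross = 569.5000 → A = |Σcross|/2 = 284.7500 mm²
Σ(r_i+r_j)·cross = 17293.2500 → first moment M = |Σ|/6 = 2882.2083
R_c = M/A = 2882.2083/284.7500 = 10.1219 mm
θ = 74° = 1.291544 rad
V = θ·R_c·A = 1.291544·10.1219·284.7500 = 3722.498 mm³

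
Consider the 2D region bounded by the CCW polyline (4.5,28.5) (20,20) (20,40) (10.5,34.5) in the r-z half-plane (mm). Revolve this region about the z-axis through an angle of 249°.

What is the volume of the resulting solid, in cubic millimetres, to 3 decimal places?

Profile (r,z), 4 vertices: (4.5,28.5) (20,20) (20,40) (10.5,34.5)
edge 0: (4.5,28.5)→(20,20)  cross = 4.5·20 − 20·28.5 = -480.0000; (r_i+r_j)·cross = 24.5·-480.0000 = -11760.0000
edge 1: (20,20)→(20,40)  cross = 20·40 − 20·20 = 400.0000; (r_i+r_j)·cross = 40·400.0000 = 16000.0000
edge 2: (20,40)→(10.5,34.5)  cross = 20·34.5 − 10.5·40 = 270.0000; (r_i+r_j)·cross = 30.5·270.0000 = 8235.0000
edge 3: (10.5,34.5)→(4.5,28.5)  cross = 10.5·28.5 − 4.5·34.5 = 144.0000; (r_i+r_j)·cross = 15·144.0000 = 2160.0000
Σcross = 334.0000 → A = |Σcross|/2 = 167.0000 mm²
Σ(r_i+r_j)·cross = 14635.0000 → first moment M = |Σ|/6 = 2439.1667
R_c = M/A = 2439.1667/167.0000 = 14.6058 mm
θ = 249° = 4.345870 rad
V = θ·R_c·A = 4.345870·14.6058·167.0000 = 10600.301 mm³

Volume = 10600.301 mm³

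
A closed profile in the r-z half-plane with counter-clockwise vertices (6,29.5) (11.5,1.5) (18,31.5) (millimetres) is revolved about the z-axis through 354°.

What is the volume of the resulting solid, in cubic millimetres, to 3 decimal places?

Profile (r,z), 3 vertices: (6,29.5) (11.5,1.5) (18,31.5)
edge 0: (6,29.5)→(11.5,1.5)  cross = 6·1.5 − 11.5·29.5 = -330.2500; (r_i+r_j)·cross = 17.5·-330.2500 = -5779.3750
edge 1: (11.5,1.5)→(18,31.5)  cross = 11.5·31.5 − 18·1.5 = 335.2500; (r_i+r_j)·cross = 29.5·335.2500 = 9889.8750
edge 2: (18,31.5)→(6,29.5)  cross = 18·29.5 − 6·31.5 = 342.0000; (r_i+r_j)·cross = 24·342.0000 = 8208.0000
Σcross = 347.0000 → A = |Σcross|/2 = 173.5000 mm²
Σ(r_i+r_j)·cross = 12318.5000 → first moment M = |Σ|/6 = 2053.0833
R_c = M/A = 2053.0833/173.5000 = 11.8333 mm
θ = 354° = 6.178466 rad
V = θ·R_c·A = 6.178466·11.8333·173.5000 = 12684.905 mm³

Volume = 12684.905 mm³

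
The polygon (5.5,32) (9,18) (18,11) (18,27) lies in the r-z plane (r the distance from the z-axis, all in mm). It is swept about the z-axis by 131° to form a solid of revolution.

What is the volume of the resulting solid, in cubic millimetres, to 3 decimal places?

Profile (r,z), 4 vertices: (5.5,32) (9,18) (18,11) (18,27)
edge 0: (5.5,32)→(9,18)  cross = 5.5·18 − 9·32 = -189.0000; (r_i+r_j)·cross = 14.5·-189.0000 = -2740.5000
edge 1: (9,18)→(18,11)  cross = 9·11 − 18·18 = -225.0000; (r_i+r_j)·cross = 27·-225.0000 = -6075.0000
edge 2: (18,11)→(18,27)  cross = 18·27 − 18·11 = 288.0000; (r_i+r_j)·cross = 36·288.0000 = 10368.0000
edge 3: (18,27)→(5.5,32)  cross = 18·32 − 5.5·27 = 427.5000; (r_i+r_j)·cross = 23.5·427.5000 = 10046.2500
Σcross = 301.5000 → A = |Σcross|/2 = 150.7500 mm²
Σ(r_i+r_j)·cross = 11598.7500 → first moment M = |Σ|/6 = 1933.1250
R_c = M/A = 1933.1250/150.7500 = 12.8234 mm
θ = 131° = 2.286381 rad
V = θ·R_c·A = 2.286381·12.8234·150.7500 = 4419.861 mm³

Volume = 4419.861 mm³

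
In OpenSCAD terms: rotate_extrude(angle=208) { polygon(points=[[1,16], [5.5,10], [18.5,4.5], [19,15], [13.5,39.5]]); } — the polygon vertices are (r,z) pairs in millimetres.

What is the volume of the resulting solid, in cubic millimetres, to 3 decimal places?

Volume = 14046.933 mm³

Profile (r,z), 5 vertices: (1,16) (5.5,10) (18.5,4.5) (19,15) (13.5,39.5)
edge 0: (1,16)→(5.5,10)  cross = 1·10 − 5.5·16 = -78.0000; (r_i+r_j)·cross = 6.5·-78.0000 = -507.0000
edge 1: (5.5,10)→(18.5,4.5)  cross = 5.5·4.5 − 18.5·10 = -160.2500; (r_i+r_j)·cross = 24·-160.2500 = -3846.0000
edge 2: (18.5,4.5)→(19,15)  cross = 18.5·15 − 19·4.5 = 192.0000; (r_i+r_j)·cross = 37.5·192.0000 = 7200.0000
edge 3: (19,15)→(13.5,39.5)  cross = 19·39.5 − 13.5·15 = 548.0000; (r_i+r_j)·cross = 32.5·548.0000 = 17810.0000
edge 4: (13.5,39.5)→(1,16)  cross = 13.5·16 − 1·39.5 = 176.5000; (r_i+r_j)·cross = 14.5·176.5000 = 2559.2500
Σcross = 678.2500 → A = |Σcross|/2 = 339.1250 mm²
Σ(r_i+r_j)·cross = 23216.2500 → first moment M = |Σ|/6 = 3869.3750
R_c = M/A = 3869.3750/339.1250 = 11.4099 mm
θ = 208° = 3.630285 rad
V = θ·R_c·A = 3.630285·11.4099·339.1250 = 14046.933 mm³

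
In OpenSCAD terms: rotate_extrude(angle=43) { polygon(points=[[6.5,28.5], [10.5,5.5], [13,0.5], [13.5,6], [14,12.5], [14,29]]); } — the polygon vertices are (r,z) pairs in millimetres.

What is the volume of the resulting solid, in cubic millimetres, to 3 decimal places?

Profile (r,z), 6 vertices: (6.5,28.5) (10.5,5.5) (13,0.5) (13.5,6) (14,12.5) (14,29)
edge 0: (6.5,28.5)→(10.5,5.5)  cross = 6.5·5.5 − 10.5·28.5 = -263.5000; (r_i+r_j)·cross = 17·-263.5000 = -4479.5000
edge 1: (10.5,5.5)→(13,0.5)  cross = 10.5·0.5 − 13·5.5 = -66.2500; (r_i+r_j)·cross = 23.5·-66.2500 = -1556.8750
edge 2: (13,0.5)→(13.5,6)  cross = 13·6 − 13.5·0.5 = 71.2500; (r_i+r_j)·cross = 26.5·71.2500 = 1888.1250
edge 3: (13.5,6)→(14,12.5)  cross = 13.5·12.5 − 14·6 = 84.7500; (r_i+r_j)·cross = 27.5·84.7500 = 2330.6250
edge 4: (14,12.5)→(14,29)  cross = 14·29 − 14·12.5 = 231.0000; (r_i+r_j)·cross = 28·231.0000 = 6468.0000
edge 5: (14,29)→(6.5,28.5)  cross = 14·28.5 − 6.5·29 = 210.5000; (r_i+r_j)·cross = 20.5·210.5000 = 4315.2500
Σcross = 267.7500 → A = |Σcross|/2 = 133.8750 mm²
Σ(r_i+r_j)·cross = 8965.6250 → first moment M = |Σ|/6 = 1494.2708
R_c = M/A = 1494.2708/133.8750 = 11.1617 mm
θ = 43° = 0.750492 rad
V = θ·R_c·A = 0.750492·11.1617·133.8750 = 1121.438 mm³

Volume = 1121.438 mm³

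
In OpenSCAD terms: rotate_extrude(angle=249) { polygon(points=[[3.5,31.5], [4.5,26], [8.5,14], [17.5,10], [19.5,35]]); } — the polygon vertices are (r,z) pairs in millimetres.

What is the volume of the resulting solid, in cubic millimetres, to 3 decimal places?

Volume = 14586.007 mm³

Profile (r,z), 5 vertices: (3.5,31.5) (4.5,26) (8.5,14) (17.5,10) (19.5,35)
edge 0: (3.5,31.5)→(4.5,26)  cross = 3.5·26 − 4.5·31.5 = -50.7500; (r_i+r_j)·cross = 8·-50.7500 = -406.0000
edge 1: (4.5,26)→(8.5,14)  cross = 4.5·14 − 8.5·26 = -158.0000; (r_i+r_j)·cross = 13·-158.0000 = -2054.0000
edge 2: (8.5,14)→(17.5,10)  cross = 8.5·10 − 17.5·14 = -160.0000; (r_i+r_j)·cross = 26·-160.0000 = -4160.0000
edge 3: (17.5,10)→(19.5,35)  cross = 17.5·35 − 19.5·10 = 417.5000; (r_i+r_j)·cross = 37·417.5000 = 15447.5000
edge 4: (19.5,35)→(3.5,31.5)  cross = 19.5·31.5 − 3.5·35 = 491.7500; (r_i+r_j)·cross = 23·491.7500 = 11310.2500
Σcross = 540.5000 → A = |Σcross|/2 = 270.2500 mm²
Σ(r_i+r_j)·cross = 20137.7500 → first moment M = |Σ|/6 = 3356.2917
R_c = M/A = 3356.2917/270.2500 = 12.4192 mm
θ = 249° = 4.345870 rad
V = θ·R_c·A = 4.345870·12.4192·270.2500 = 14586.007 mm³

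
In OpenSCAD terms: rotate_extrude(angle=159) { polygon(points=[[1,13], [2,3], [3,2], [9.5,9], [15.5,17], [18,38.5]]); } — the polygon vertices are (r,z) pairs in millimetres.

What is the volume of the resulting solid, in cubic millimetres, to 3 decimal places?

Volume = 6480.086 mm³

Profile (r,z), 6 vertices: (1,13) (2,3) (3,2) (9.5,9) (15.5,17) (18,38.5)
edge 0: (1,13)→(2,3)  cross = 1·3 − 2·13 = -23.0000; (r_i+r_j)·cross = 3·-23.0000 = -69.0000
edge 1: (2,3)→(3,2)  cross = 2·2 − 3·3 = -5.0000; (r_i+r_j)·cross = 5·-5.0000 = -25.0000
edge 2: (3,2)→(9.5,9)  cross = 3·9 − 9.5·2 = 8.0000; (r_i+r_j)·cross = 12.5·8.0000 = 100.0000
edge 3: (9.5,9)→(15.5,17)  cross = 9.5·17 − 15.5·9 = 22.0000; (r_i+r_j)·cross = 25·22.0000 = 550.0000
edge 4: (15.5,17)→(18,38.5)  cross = 15.5·38.5 − 18·17 = 290.7500; (r_i+r_j)·cross = 33.5·290.7500 = 9740.1250
edge 5: (18,38.5)→(1,13)  cross = 18·13 − 1·38.5 = 195.5000; (r_i+r_j)·cross = 19·195.5000 = 3714.5000
Σcross = 488.2500 → A = |Σcross|/2 = 244.1250 mm²
Σ(r_i+r_j)·cross = 14010.6250 → first moment M = |Σ|/6 = 2335.1042
R_c = M/A = 2335.1042/244.1250 = 9.5652 mm
θ = 159° = 2.775074 rad
V = θ·R_c·A = 2.775074·9.5652·244.1250 = 6480.086 mm³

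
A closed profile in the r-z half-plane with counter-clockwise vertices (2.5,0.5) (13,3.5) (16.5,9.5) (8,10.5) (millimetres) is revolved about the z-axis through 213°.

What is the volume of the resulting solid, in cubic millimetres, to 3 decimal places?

Volume = 2554.887 mm³

Profile (r,z), 4 vertices: (2.5,0.5) (13,3.5) (16.5,9.5) (8,10.5)
edge 0: (2.5,0.5)→(13,3.5)  cross = 2.5·3.5 − 13·0.5 = 2.2500; (r_i+r_j)·cross = 15.5·2.2500 = 34.8750
edge 1: (13,3.5)→(16.5,9.5)  cross = 13·9.5 − 16.5·3.5 = 65.7500; (r_i+r_j)·cross = 29.5·65.7500 = 1939.6250
edge 2: (16.5,9.5)→(8,10.5)  cross = 16.5·10.5 − 8·9.5 = 97.2500; (r_i+r_j)·cross = 24.5·97.2500 = 2382.6250
edge 3: (8,10.5)→(2.5,0.5)  cross = 8·0.5 − 2.5·10.5 = -22.2500; (r_i+r_j)·cross = 10.5·-22.2500 = -233.6250
Σcross = 143.0000 → A = |Σcross|/2 = 71.5000 mm²
Σ(r_i+r_j)·cross = 4123.5000 → first moment M = |Σ|/6 = 687.2500
R_c = M/A = 687.2500/71.5000 = 9.6119 mm
θ = 213° = 3.717551 rad
V = θ·R_c·A = 3.717551·9.6119·71.5000 = 2554.887 mm³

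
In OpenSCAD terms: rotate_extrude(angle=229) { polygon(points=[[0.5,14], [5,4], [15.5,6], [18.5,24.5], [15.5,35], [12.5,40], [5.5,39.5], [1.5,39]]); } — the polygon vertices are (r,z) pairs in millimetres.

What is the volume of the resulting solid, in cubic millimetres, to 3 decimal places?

Profile (r,z), 8 vertices: (0.5,14) (5,4) (15.5,6) (18.5,24.5) (15.5,35) (12.5,40) (5.5,39.5) (1.5,39)
edge 0: (0.5,14)→(5,4)  cross = 0.5·4 − 5·14 = -68.0000; (r_i+r_j)·cross = 5.5·-68.0000 = -374.0000
edge 1: (5,4)→(15.5,6)  cross = 5·6 − 15.5·4 = -32.0000; (r_i+r_j)·cross = 20.5·-32.0000 = -656.0000
edge 2: (15.5,6)→(18.5,24.5)  cross = 15.5·24.5 − 18.5·6 = 268.7500; (r_i+r_j)·cross = 34·268.7500 = 9137.5000
edge 3: (18.5,24.5)→(15.5,35)  cross = 18.5·35 − 15.5·24.5 = 267.7500; (r_i+r_j)·cross = 34·267.7500 = 9103.5000
edge 4: (15.5,35)→(12.5,40)  cross = 15.5·40 − 12.5·35 = 182.5000; (r_i+r_j)·cross = 28·182.5000 = 5110.0000
edge 5: (12.5,40)→(5.5,39.5)  cross = 12.5·39.5 − 5.5·40 = 273.7500; (r_i+r_j)·cross = 18·273.7500 = 4927.5000
edge 6: (5.5,39.5)→(1.5,39)  cross = 5.5·39 − 1.5·39.5 = 155.2500; (r_i+r_j)·cross = 7·155.2500 = 1086.7500
edge 7: (1.5,39)→(0.5,14)  cross = 1.5·14 − 0.5·39 = 1.5000; (r_i+r_j)·cross = 2·1.5000 = 3.0000
Σcross = 1049.5000 → A = |Σcross|/2 = 524.7500 mm²
Σ(r_i+r_j)·cross = 28338.2500 → first moment M = |Σ|/6 = 4723.0417
R_c = M/A = 4723.0417/524.7500 = 9.0006 mm
θ = 229° = 3.996804 rad
V = θ·R_c·A = 3.996804·9.0006·524.7500 = 18877.072 mm³

Volume = 18877.072 mm³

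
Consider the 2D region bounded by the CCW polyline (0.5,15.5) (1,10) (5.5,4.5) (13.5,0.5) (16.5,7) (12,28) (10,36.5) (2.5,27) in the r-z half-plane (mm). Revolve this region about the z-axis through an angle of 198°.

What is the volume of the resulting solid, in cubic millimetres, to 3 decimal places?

Profile (r,z), 8 vertices: (0.5,15.5) (1,10) (5.5,4.5) (13.5,0.5) (16.5,7) (12,28) (10,36.5) (2.5,27)
edge 0: (0.5,15.5)→(1,10)  cross = 0.5·10 − 1·15.5 = -10.5000; (r_i+r_j)·cross = 1.5·-10.5000 = -15.7500
edge 1: (1,10)→(5.5,4.5)  cross = 1·4.5 − 5.5·10 = -50.5000; (r_i+r_j)·cross = 6.5·-50.5000 = -328.2500
edge 2: (5.5,4.5)→(13.5,0.5)  cross = 5.5·0.5 − 13.5·4.5 = -58.0000; (r_i+r_j)·cross = 19·-58.0000 = -1102.0000
edge 3: (13.5,0.5)→(16.5,7)  cross = 13.5·7 − 16.5·0.5 = 86.2500; (r_i+r_j)·cross = 30·86.2500 = 2587.5000
edge 4: (16.5,7)→(12,28)  cross = 16.5·28 − 12·7 = 378.0000; (r_i+r_j)·cross = 28.5·378.0000 = 10773.0000
edge 5: (12,28)→(10,36.5)  cross = 12·36.5 − 10·28 = 158.0000; (r_i+r_j)·cross = 22·158.0000 = 3476.0000
edge 6: (10,36.5)→(2.5,27)  cross = 10·27 − 2.5·36.5 = 178.7500; (r_i+r_j)·cross = 12.5·178.7500 = 2234.3750
edge 7: (2.5,27)→(0.5,15.5)  cross = 2.5·15.5 − 0.5·27 = 25.2500; (r_i+r_j)·cross = 3·25.2500 = 75.7500
Σcross = 707.2500 → A = |Σcross|/2 = 353.6250 mm²
Σ(r_i+r_j)·cross = 17700.6250 → first moment M = |Σ|/6 = 2950.1042
R_c = M/A = 2950.1042/353.6250 = 8.3425 mm
θ = 198° = 3.455752 rad
V = θ·R_c·A = 3.455752·8.3425·353.6250 = 10194.828 mm³

Volume = 10194.828 mm³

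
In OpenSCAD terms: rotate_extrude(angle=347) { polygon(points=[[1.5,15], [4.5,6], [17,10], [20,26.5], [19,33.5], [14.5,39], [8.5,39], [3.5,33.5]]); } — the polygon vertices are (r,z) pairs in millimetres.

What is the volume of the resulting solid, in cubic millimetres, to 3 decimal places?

Volume = 30189.230 mm³

Profile (r,z), 8 vertices: (1.5,15) (4.5,6) (17,10) (20,26.5) (19,33.5) (14.5,39) (8.5,39) (3.5,33.5)
edge 0: (1.5,15)→(4.5,6)  cross = 1.5·6 − 4.5·15 = -58.5000; (r_i+r_j)·cross = 6·-58.5000 = -351.0000
edge 1: (4.5,6)→(17,10)  cross = 4.5·10 − 17·6 = -57.0000; (r_i+r_j)·cross = 21.5·-57.0000 = -1225.5000
edge 2: (17,10)→(20,26.5)  cross = 17·26.5 − 20·10 = 250.5000; (r_i+r_j)·cross = 37·250.5000 = 9268.5000
edge 3: (20,26.5)→(19,33.5)  cross = 20·33.5 − 19·26.5 = 166.5000; (r_i+r_j)·cross = 39·166.5000 = 6493.5000
edge 4: (19,33.5)→(14.5,39)  cross = 19·39 − 14.5·33.5 = 255.2500; (r_i+r_j)·cross = 33.5·255.2500 = 8550.8750
edge 5: (14.5,39)→(8.5,39)  cross = 14.5·39 − 8.5·39 = 234.0000; (r_i+r_j)·cross = 23·234.0000 = 5382.0000
edge 6: (8.5,39)→(3.5,33.5)  cross = 8.5·33.5 − 3.5·39 = 148.2500; (r_i+r_j)·cross = 12·148.2500 = 1779.0000
edge 7: (3.5,33.5)→(1.5,15)  cross = 3.5·15 − 1.5·33.5 = 2.2500; (r_i+r_j)·cross = 5·2.2500 = 11.2500
Σcross = 941.2500 → A = |Σcross|/2 = 470.6250 mm²
Σ(r_i+r_j)·cross = 29908.6250 → first moment M = |Σ|/6 = 4984.7708
R_c = M/A = 4984.7708/470.6250 = 10.5918 mm
θ = 347° = 6.056293 rad
V = θ·R_c·A = 6.056293·10.5918·470.6250 = 30189.230 mm³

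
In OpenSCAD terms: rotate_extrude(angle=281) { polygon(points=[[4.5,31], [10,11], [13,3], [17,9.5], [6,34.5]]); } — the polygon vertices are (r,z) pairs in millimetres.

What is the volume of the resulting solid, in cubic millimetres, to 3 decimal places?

Volume = 6784.488 mm³

Profile (r,z), 5 vertices: (4.5,31) (10,11) (13,3) (17,9.5) (6,34.5)
edge 0: (4.5,31)→(10,11)  cross = 4.5·11 − 10·31 = -260.5000; (r_i+r_j)·cross = 14.5·-260.5000 = -3777.2500
edge 1: (10,11)→(13,3)  cross = 10·3 − 13·11 = -113.0000; (r_i+r_j)·cross = 23·-113.0000 = -2599.0000
edge 2: (13,3)→(17,9.5)  cross = 13·9.5 − 17·3 = 72.5000; (r_i+r_j)·cross = 30·72.5000 = 2175.0000
edge 3: (17,9.5)→(6,34.5)  cross = 17·34.5 − 6·9.5 = 529.5000; (r_i+r_j)·cross = 23·529.5000 = 12178.5000
edge 4: (6,34.5)→(4.5,31)  cross = 6·31 − 4.5·34.5 = 30.7500; (r_i+r_j)·cross = 10.5·30.7500 = 322.8750
Σcross = 259.2500 → A = |Σcross|/2 = 129.6250 mm²
Σ(r_i+r_j)·cross = 8300.1250 → first moment M = |Σ|/6 = 1383.3542
R_c = M/A = 1383.3542/129.6250 = 10.6720 mm
θ = 281° = 4.904375 rad
V = θ·R_c·A = 4.904375·10.6720·129.6250 = 6784.488 mm³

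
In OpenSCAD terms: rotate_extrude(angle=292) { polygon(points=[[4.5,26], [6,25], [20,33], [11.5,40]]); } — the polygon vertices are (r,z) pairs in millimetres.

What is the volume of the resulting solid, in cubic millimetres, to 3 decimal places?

Volume = 5810.701 mm³

Profile (r,z), 4 vertices: (4.5,26) (6,25) (20,33) (11.5,40)
edge 0: (4.5,26)→(6,25)  cross = 4.5·25 − 6·26 = -43.5000; (r_i+r_j)·cross = 10.5·-43.5000 = -456.7500
edge 1: (6,25)→(20,33)  cross = 6·33 − 20·25 = -302.0000; (r_i+r_j)·cross = 26·-302.0000 = -7852.0000
edge 2: (20,33)→(11.5,40)  cross = 20·40 − 11.5·33 = 420.5000; (r_i+r_j)·cross = 31.5·420.5000 = 13245.7500
edge 3: (11.5,40)→(4.5,26)  cross = 11.5·26 − 4.5·40 = 119.0000; (r_i+r_j)·cross = 16·119.0000 = 1904.0000
Σcross = 194.0000 → A = |Σcross|/2 = 97.0000 mm²
Σ(r_i+r_j)·cross = 6841.0000 → first moment M = |Σ|/6 = 1140.1667
R_c = M/A = 1140.1667/97.0000 = 11.7543 mm
θ = 292° = 5.096361 rad
V = θ·R_c·A = 5.096361·11.7543·97.0000 = 5810.701 mm³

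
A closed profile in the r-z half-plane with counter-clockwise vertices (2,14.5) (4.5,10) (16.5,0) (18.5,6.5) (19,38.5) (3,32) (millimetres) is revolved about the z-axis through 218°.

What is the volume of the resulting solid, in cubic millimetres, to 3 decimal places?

Profile (r,z), 6 vertices: (2,14.5) (4.5,10) (16.5,0) (18.5,6.5) (19,38.5) (3,32)
edge 0: (2,14.5)→(4.5,10)  cross = 2·10 − 4.5·14.5 = -45.2500; (r_i+r_j)·cross = 6.5·-45.2500 = -294.1250
edge 1: (4.5,10)→(16.5,0)  cross = 4.5·0 − 16.5·10 = -165.0000; (r_i+r_j)·cross = 21·-165.0000 = -3465.0000
edge 2: (16.5,0)→(18.5,6.5)  cross = 16.5·6.5 − 18.5·0 = 107.2500; (r_i+r_j)·cross = 35·107.2500 = 3753.7500
edge 3: (18.5,6.5)→(19,38.5)  cross = 18.5·38.5 − 19·6.5 = 588.7500; (r_i+r_j)·cross = 37.5·588.7500 = 22078.1250
edge 4: (19,38.5)→(3,32)  cross = 19·32 − 3·38.5 = 492.5000; (r_i+r_j)·cross = 22·492.5000 = 10835.0000
edge 5: (3,32)→(2,14.5)  cross = 3·14.5 − 2·32 = -20.5000; (r_i+r_j)·cross = 5·-20.5000 = -102.5000
Σcross = 957.7500 → A = |Σcross|/2 = 478.8750 mm²
Σ(r_i+r_j)·cross = 32805.2500 → first moment M = |Σ|/6 = 5467.5417
R_c = M/A = 5467.5417/478.8750 = 11.4175 mm
θ = 218° = 3.804818 rad
V = θ·R_c·A = 3.804818·11.4175·478.8750 = 20803.000 mm³

Volume = 20803.000 mm³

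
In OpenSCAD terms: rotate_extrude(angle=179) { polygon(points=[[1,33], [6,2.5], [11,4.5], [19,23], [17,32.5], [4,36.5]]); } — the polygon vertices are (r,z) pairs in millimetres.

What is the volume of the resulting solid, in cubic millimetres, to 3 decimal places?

Profile (r,z), 6 vertices: (1,33) (6,2.5) (11,4.5) (19,23) (17,32.5) (4,36.5)
edge 0: (1,33)→(6,2.5)  cross = 1·2.5 − 6·33 = -195.5000; (r_i+r_j)·cross = 7·-195.5000 = -1368.5000
edge 1: (6,2.5)→(11,4.5)  cross = 6·4.5 − 11·2.5 = -0.5000; (r_i+r_j)·cross = 17·-0.5000 = -8.5000
edge 2: (11,4.5)→(19,23)  cross = 11·23 − 19·4.5 = 167.5000; (r_i+r_j)·cross = 30·167.5000 = 5025.0000
edge 3: (19,23)→(17,32.5)  cross = 19·32.5 − 17·23 = 226.5000; (r_i+r_j)·cross = 36·226.5000 = 8154.0000
edge 4: (17,32.5)→(4,36.5)  cross = 17·36.5 − 4·32.5 = 490.5000; (r_i+r_j)·cross = 21·490.5000 = 10300.5000
edge 5: (4,36.5)→(1,33)  cross = 4·33 − 1·36.5 = 95.5000; (r_i+r_j)·cross = 5·95.5000 = 477.5000
Σcross = 784.0000 → A = |Σcross|/2 = 392.0000 mm²
Σ(r_i+r_j)·cross = 22580.0000 → first moment M = |Σ|/6 = 3763.3333
R_c = M/A = 3763.3333/392.0000 = 9.6003 mm
θ = 179° = 3.124139 rad
V = θ·R_c·A = 3.124139·9.6003·392.0000 = 11757.178 mm³

Volume = 11757.178 mm³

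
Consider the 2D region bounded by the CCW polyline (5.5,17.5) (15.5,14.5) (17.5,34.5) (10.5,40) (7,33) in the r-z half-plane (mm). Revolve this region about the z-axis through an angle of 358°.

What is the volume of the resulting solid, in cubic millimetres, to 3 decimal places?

Profile (r,z), 5 vertices: (5.5,17.5) (15.5,14.5) (17.5,34.5) (10.5,40) (7,33)
edge 0: (5.5,17.5)→(15.5,14.5)  cross = 5.5·14.5 − 15.5·17.5 = -191.5000; (r_i+r_j)·cross = 21·-191.5000 = -4021.5000
edge 1: (15.5,14.5)→(17.5,34.5)  cross = 15.5·34.5 − 17.5·14.5 = 281.0000; (r_i+r_j)·cross = 33·281.0000 = 9273.0000
edge 2: (17.5,34.5)→(10.5,40)  cross = 17.5·40 − 10.5·34.5 = 337.7500; (r_i+r_j)·cross = 28·337.7500 = 9457.0000
edge 3: (10.5,40)→(7,33)  cross = 10.5·33 − 7·40 = 66.5000; (r_i+r_j)·cross = 17.5·66.5000 = 1163.7500
edge 4: (7,33)→(5.5,17.5)  cross = 7·17.5 − 5.5·33 = -59.0000; (r_i+r_j)·cross = 12.5·-59.0000 = -737.5000
Σcross = 434.7500 → A = |Σcross|/2 = 217.3750 mm²
Σ(r_i+r_j)·cross = 15134.7500 → first moment M = |Σ|/6 = 2522.4583
R_c = M/A = 2522.4583/217.3750 = 11.6042 mm
θ = 358° = 6.248279 rad
V = θ·R_c·A = 6.248279·11.6042·217.3750 = 15761.023 mm³

Volume = 15761.023 mm³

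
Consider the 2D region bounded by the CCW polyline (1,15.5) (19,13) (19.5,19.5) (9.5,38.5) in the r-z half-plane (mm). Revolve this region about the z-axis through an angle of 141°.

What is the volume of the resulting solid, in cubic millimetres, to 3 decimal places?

Profile (r,z), 4 vertices: (1,15.5) (19,13) (19.5,19.5) (9.5,38.5)
edge 0: (1,15.5)→(19,13)  cross = 1·13 − 19·15.5 = -281.5000; (r_i+r_j)·cross = 20·-281.5000 = -5630.0000
edge 1: (19,13)→(19.5,19.5)  cross = 19·19.5 − 19.5·13 = 117.0000; (r_i+r_j)·cross = 38.5·117.0000 = 4504.5000
edge 2: (19.5,19.5)→(9.5,38.5)  cross = 19.5·38.5 − 9.5·19.5 = 565.5000; (r_i+r_j)·cross = 29·565.5000 = 16399.5000
edge 3: (9.5,38.5)→(1,15.5)  cross = 9.5·15.5 − 1·38.5 = 108.7500; (r_i+r_j)·cross = 10.5·108.7500 = 1141.8750
Σcross = 509.7500 → A = |Σcross|/2 = 254.8750 mm²
Σ(r_i+r_j)·cross = 16415.8750 → first moment M = |Σ|/6 = 2735.9792
R_c = M/A = 2735.9792/254.8750 = 10.7346 mm
θ = 141° = 2.460914 rad
V = θ·R_c·A = 2.460914·10.7346·254.8750 = 6733.010 mm³

Volume = 6733.010 mm³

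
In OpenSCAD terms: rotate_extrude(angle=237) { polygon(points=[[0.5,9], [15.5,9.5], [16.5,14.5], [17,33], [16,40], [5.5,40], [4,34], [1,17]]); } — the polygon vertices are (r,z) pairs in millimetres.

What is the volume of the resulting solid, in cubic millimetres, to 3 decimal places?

Profile (r,z), 8 vertices: (0.5,9) (15.5,9.5) (16.5,14.5) (17,33) (16,40) (5.5,40) (4,34) (1,17)
edge 0: (0.5,9)→(15.5,9.5)  cross = 0.5·9.5 − 15.5·9 = -134.7500; (r_i+r_j)·cross = 16·-134.7500 = -2156.0000
edge 1: (15.5,9.5)→(16.5,14.5)  cross = 15.5·14.5 − 16.5·9.5 = 68.0000; (r_i+r_j)·cross = 32·68.0000 = 2176.0000
edge 2: (16.5,14.5)→(17,33)  cross = 16.5·33 − 17·14.5 = 298.0000; (r_i+r_j)·cross = 33.5·298.0000 = 9983.0000
edge 3: (17,33)→(16,40)  cross = 17·40 − 16·33 = 152.0000; (r_i+r_j)·cross = 33·152.0000 = 5016.0000
edge 4: (16,40)→(5.5,40)  cross = 16·40 − 5.5·40 = 420.0000; (r_i+r_j)·cross = 21.5·420.0000 = 9030.0000
edge 5: (5.5,40)→(4,34)  cross = 5.5·34 − 4·40 = 27.0000; (r_i+r_j)·cross = 9.5·27.0000 = 256.5000
edge 6: (4,34)→(1,17)  cross = 4·17 − 1·34 = 34.0000; (r_i+r_j)·cross = 5·34.0000 = 170.0000
edge 7: (1,17)→(0.5,9)  cross = 1·9 − 0.5·17 = 0.5000; (r_i+r_j)·cross = 1.5·0.5000 = 0.7500
Σcross = 864.7500 → A = |Σcross|/2 = 432.3750 mm²
Σ(r_i+r_j)·cross = 24476.2500 → first moment M = |Σ|/6 = 4079.3750
R_c = M/A = 4079.3750/432.3750 = 9.4348 mm
θ = 237° = 4.136430 rad
V = θ·R_c·A = 4.136430·9.4348·432.3750 = 16874.050 mm³

Volume = 16874.050 mm³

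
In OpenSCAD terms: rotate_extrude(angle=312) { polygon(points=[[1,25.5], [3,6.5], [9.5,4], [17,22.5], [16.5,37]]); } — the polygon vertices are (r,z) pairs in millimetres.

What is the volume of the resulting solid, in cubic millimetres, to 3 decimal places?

Volume = 16618.310 mm³

Profile (r,z), 5 vertices: (1,25.5) (3,6.5) (9.5,4) (17,22.5) (16.5,37)
edge 0: (1,25.5)→(3,6.5)  cross = 1·6.5 − 3·25.5 = -70.0000; (r_i+r_j)·cross = 4·-70.0000 = -280.0000
edge 1: (3,6.5)→(9.5,4)  cross = 3·4 − 9.5·6.5 = -49.7500; (r_i+r_j)·cross = 12.5·-49.7500 = -621.8750
edge 2: (9.5,4)→(17,22.5)  cross = 9.5·22.5 − 17·4 = 145.7500; (r_i+r_j)·cross = 26.5·145.7500 = 3862.3750
edge 3: (17,22.5)→(16.5,37)  cross = 17·37 − 16.5·22.5 = 257.7500; (r_i+r_j)·cross = 33.5·257.7500 = 8634.6250
edge 4: (16.5,37)→(1,25.5)  cross = 16.5·25.5 − 1·37 = 383.7500; (r_i+r_j)·cross = 17.5·383.7500 = 6715.6250
Σcross = 667.5000 → A = |Σcross|/2 = 333.7500 mm²
Σ(r_i+r_j)·cross = 18310.7500 → first moment M = |Σ|/6 = 3051.7917
R_c = M/A = 3051.7917/333.7500 = 9.1439 mm
θ = 312° = 5.445427 rad
V = θ·R_c·A = 5.445427·9.1439·333.7500 = 16618.310 mm³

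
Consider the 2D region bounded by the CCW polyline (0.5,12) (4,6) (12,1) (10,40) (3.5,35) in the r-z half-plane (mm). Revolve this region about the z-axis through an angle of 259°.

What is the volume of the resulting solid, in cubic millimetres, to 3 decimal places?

Volume = 9027.621 mm³

Profile (r,z), 5 vertices: (0.5,12) (4,6) (12,1) (10,40) (3.5,35)
edge 0: (0.5,12)→(4,6)  cross = 0.5·6 − 4·12 = -45.0000; (r_i+r_j)·cross = 4.5·-45.0000 = -202.5000
edge 1: (4,6)→(12,1)  cross = 4·1 − 12·6 = -68.0000; (r_i+r_j)·cross = 16·-68.0000 = -1088.0000
edge 2: (12,1)→(10,40)  cross = 12·40 − 10·1 = 470.0000; (r_i+r_j)·cross = 22·470.0000 = 10340.0000
edge 3: (10,40)→(3.5,35)  cross = 10·35 − 3.5·40 = 210.0000; (r_i+r_j)·cross = 13.5·210.0000 = 2835.0000
edge 4: (3.5,35)→(0.5,12)  cross = 3.5·12 − 0.5·35 = 24.5000; (r_i+r_j)·cross = 4·24.5000 = 98.0000
Σcross = 591.5000 → A = |Σcross|/2 = 295.7500 mm²
Σ(r_i+r_j)·cross = 11982.5000 → first moment M = |Σ|/6 = 1997.0833
R_c = M/A = 1997.0833/295.7500 = 6.7526 mm
θ = 259° = 4.520403 rad
V = θ·R_c·A = 4.520403·6.7526·295.7500 = 9027.621 mm³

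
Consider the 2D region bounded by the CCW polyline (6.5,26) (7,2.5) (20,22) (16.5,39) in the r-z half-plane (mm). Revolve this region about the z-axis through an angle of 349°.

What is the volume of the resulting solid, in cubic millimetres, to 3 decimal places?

Volume = 20128.748 mm³

Profile (r,z), 4 vertices: (6.5,26) (7,2.5) (20,22) (16.5,39)
edge 0: (6.5,26)→(7,2.5)  cross = 6.5·2.5 − 7·26 = -165.7500; (r_i+r_j)·cross = 13.5·-165.7500 = -2237.6250
edge 1: (7,2.5)→(20,22)  cross = 7·22 − 20·2.5 = 104.0000; (r_i+r_j)·cross = 27·104.0000 = 2808.0000
edge 2: (20,22)→(16.5,39)  cross = 20·39 − 16.5·22 = 417.0000; (r_i+r_j)·cross = 36.5·417.0000 = 15220.5000
edge 3: (16.5,39)→(6.5,26)  cross = 16.5·26 − 6.5·39 = 175.5000; (r_i+r_j)·cross = 23·175.5000 = 4036.5000
Σcross = 530.7500 → A = |Σcross|/2 = 265.3750 mm²
Σ(r_i+r_j)·cross = 19827.3750 → first moment M = |Σ|/6 = 3304.5625
R_c = M/A = 3304.5625/265.3750 = 12.4524 mm
θ = 349° = 6.091199 rad
V = θ·R_c·A = 6.091199·12.4524·265.3750 = 20128.748 mm³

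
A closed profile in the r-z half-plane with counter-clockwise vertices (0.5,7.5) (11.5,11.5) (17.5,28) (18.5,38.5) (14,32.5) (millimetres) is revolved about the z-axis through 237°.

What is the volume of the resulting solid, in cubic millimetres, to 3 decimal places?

Profile (r,z), 5 vertices: (0.5,7.5) (11.5,11.5) (17.5,28) (18.5,38.5) (14,32.5)
edge 0: (0.5,7.5)→(11.5,11.5)  cross = 0.5·11.5 − 11.5·7.5 = -80.5000; (r_i+r_j)·cross = 12·-80.5000 = -966.0000
edge 1: (11.5,11.5)→(17.5,28)  cross = 11.5·28 − 17.5·11.5 = 120.7500; (r_i+r_j)·cross = 29·120.7500 = 3501.7500
edge 2: (17.5,28)→(18.5,38.5)  cross = 17.5·38.5 − 18.5·28 = 155.7500; (r_i+r_j)·cross = 36·155.7500 = 5607.0000
edge 3: (18.5,38.5)→(14,32.5)  cross = 18.5·32.5 − 14·38.5 = 62.2500; (r_i+r_j)·cross = 32.5·62.2500 = 2023.1250
edge 4: (14,32.5)→(0.5,7.5)  cross = 14·7.5 − 0.5·32.5 = 88.7500; (r_i+r_j)·cross = 14.5·88.7500 = 1286.8750
Σcross = 347.0000 → A = |Σcross|/2 = 173.5000 mm²
Σ(r_i+r_j)·cross = 11452.7500 → first moment M = |Σ|/6 = 1908.7917
R_c = M/A = 1908.7917/173.5000 = 11.0017 mm
θ = 237° = 4.136430 rad
V = θ·R_c·A = 4.136430·11.0017·173.5000 = 7895.584 mm³

Volume = 7895.584 mm³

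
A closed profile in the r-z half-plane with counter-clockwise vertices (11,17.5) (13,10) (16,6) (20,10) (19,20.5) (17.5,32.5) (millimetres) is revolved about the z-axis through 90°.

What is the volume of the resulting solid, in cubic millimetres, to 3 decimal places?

Profile (r,z), 6 vertices: (11,17.5) (13,10) (16,6) (20,10) (19,20.5) (17.5,32.5)
edge 0: (11,17.5)→(13,10)  cross = 11·10 − 13·17.5 = -117.5000; (r_i+r_j)·cross = 24·-117.5000 = -2820.0000
edge 1: (13,10)→(16,6)  cross = 13·6 − 16·10 = -82.0000; (r_i+r_j)·cross = 29·-82.0000 = -2378.0000
edge 2: (16,6)→(20,10)  cross = 16·10 − 20·6 = 40.0000; (r_i+r_j)·cross = 36·40.0000 = 1440.0000
edge 3: (20,10)→(19,20.5)  cross = 20·20.5 − 19·10 = 220.0000; (r_i+r_j)·cross = 39·220.0000 = 8580.0000
edge 4: (19,20.5)→(17.5,32.5)  cross = 19·32.5 − 17.5·20.5 = 258.7500; (r_i+r_j)·cross = 36.5·258.7500 = 9444.3750
edge 5: (17.5,32.5)→(11,17.5)  cross = 17.5·17.5 − 11·32.5 = -51.2500; (r_i+r_j)·cross = 28.5·-51.2500 = -1460.6250
Σcross = 268.0000 → A = |Σcross|/2 = 134.0000 mm²
Σ(r_i+r_j)·cross = 12805.7500 → first moment M = |Σ|/6 = 2134.2917
R_c = M/A = 2134.2917/134.0000 = 15.9275 mm
θ = 90° = 1.570796 rad
V = θ·R_c·A = 1.570796·15.9275·134.0000 = 3352.538 mm³

Volume = 3352.538 mm³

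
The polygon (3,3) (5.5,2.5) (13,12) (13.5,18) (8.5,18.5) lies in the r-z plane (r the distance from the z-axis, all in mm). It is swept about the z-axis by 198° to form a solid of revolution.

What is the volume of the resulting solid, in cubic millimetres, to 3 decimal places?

Volume = 2439.041 mm³

Profile (r,z), 5 vertices: (3,3) (5.5,2.5) (13,12) (13.5,18) (8.5,18.5)
edge 0: (3,3)→(5.5,2.5)  cross = 3·2.5 − 5.5·3 = -9.0000; (r_i+r_j)·cross = 8.5·-9.0000 = -76.5000
edge 1: (5.5,2.5)→(13,12)  cross = 5.5·12 − 13·2.5 = 33.5000; (r_i+r_j)·cross = 18.5·33.5000 = 619.7500
edge 2: (13,12)→(13.5,18)  cross = 13·18 − 13.5·12 = 72.0000; (r_i+r_j)·cross = 26.5·72.0000 = 1908.0000
edge 3: (13.5,18)→(8.5,18.5)  cross = 13.5·18.5 − 8.5·18 = 96.7500; (r_i+r_j)·cross = 22·96.7500 = 2128.5000
edge 4: (8.5,18.5)→(3,3)  cross = 8.5·3 − 3·18.5 = -30.0000; (r_i+r_j)·cross = 11.5·-30.0000 = -345.0000
Σcross = 163.2500 → A = |Σcross|/2 = 81.6250 mm²
Σ(r_i+r_j)·cross = 4234.7500 → first moment M = |Σ|/6 = 705.7917
R_c = M/A = 705.7917/81.6250 = 8.6468 mm
θ = 198° = 3.455752 rad
V = θ·R_c·A = 3.455752·8.6468·81.6250 = 2439.041 mm³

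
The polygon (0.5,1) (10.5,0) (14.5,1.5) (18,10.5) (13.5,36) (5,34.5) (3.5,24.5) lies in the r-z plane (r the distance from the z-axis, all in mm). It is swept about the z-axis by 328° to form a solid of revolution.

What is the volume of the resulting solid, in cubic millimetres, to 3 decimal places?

Profile (r,z), 7 vertices: (0.5,1) (10.5,0) (14.5,1.5) (18,10.5) (13.5,36) (5,34.5) (3.5,24.5)
edge 0: (0.5,1)→(10.5,0)  cross = 0.5·0 − 10.5·1 = -10.5000; (r_i+r_j)·cross = 11·-10.5000 = -115.5000
edge 1: (10.5,0)→(14.5,1.5)  cross = 10.5·1.5 − 14.5·0 = 15.7500; (r_i+r_j)·cross = 25·15.7500 = 393.7500
edge 2: (14.5,1.5)→(18,10.5)  cross = 14.5·10.5 − 18·1.5 = 125.2500; (r_i+r_j)·cross = 32.5·125.2500 = 4070.6250
edge 3: (18,10.5)→(13.5,36)  cross = 18·36 − 13.5·10.5 = 506.2500; (r_i+r_j)·cross = 31.5·506.2500 = 15946.8750
edge 4: (13.5,36)→(5,34.5)  cross = 13.5·34.5 − 5·36 = 285.7500; (r_i+r_j)·cross = 18.5·285.7500 = 5286.3750
edge 5: (5,34.5)→(3.5,24.5)  cross = 5·24.5 − 3.5·34.5 = 1.7500; (r_i+r_j)·cross = 8.5·1.7500 = 14.8750
edge 6: (3.5,24.5)→(0.5,1)  cross = 3.5·1 − 0.5·24.5 = -8.7500; (r_i+r_j)·cross = 4·-8.7500 = -35.0000
Σcross = 915.5000 → A = |Σcross|/2 = 457.7500 mm²
Σ(r_i+r_j)·cross = 25562.0000 → first moment M = |Σ|/6 = 4260.3333
R_c = M/A = 4260.3333/457.7500 = 9.3071 mm
θ = 328° = 5.724680 rad
V = θ·R_c·A = 5.724680·9.3071·457.7500 = 24389.045 mm³

Volume = 24389.045 mm³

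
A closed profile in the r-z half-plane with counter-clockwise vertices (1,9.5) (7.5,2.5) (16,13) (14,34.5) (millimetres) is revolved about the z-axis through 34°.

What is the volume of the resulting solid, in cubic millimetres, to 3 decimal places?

Profile (r,z), 4 vertices: (1,9.5) (7.5,2.5) (16,13) (14,34.5)
edge 0: (1,9.5)→(7.5,2.5)  cross = 1·2.5 − 7.5·9.5 = -68.7500; (r_i+r_j)·cross = 8.5·-68.7500 = -584.3750
edge 1: (7.5,2.5)→(16,13)  cross = 7.5·13 − 16·2.5 = 57.5000; (r_i+r_j)·cross = 23.5·57.5000 = 1351.2500
edge 2: (16,13)→(14,34.5)  cross = 16·34.5 − 14·13 = 370.0000; (r_i+r_j)·cross = 30·370.0000 = 11100.0000
edge 3: (14,34.5)→(1,9.5)  cross = 14·9.5 − 1·34.5 = 98.5000; (r_i+r_j)·cross = 15·98.5000 = 1477.5000
Σcross = 457.2500 → A = |Σcross|/2 = 228.6250 mm²
Σ(r_i+r_j)·cross = 13344.3750 → first moment M = |Σ|/6 = 2224.0625
R_c = M/A = 2224.0625/228.6250 = 9.7280 mm
θ = 34° = 0.593412 rad
V = θ·R_c·A = 0.593412·9.7280·228.6250 = 1319.785 mm³

Volume = 1319.785 mm³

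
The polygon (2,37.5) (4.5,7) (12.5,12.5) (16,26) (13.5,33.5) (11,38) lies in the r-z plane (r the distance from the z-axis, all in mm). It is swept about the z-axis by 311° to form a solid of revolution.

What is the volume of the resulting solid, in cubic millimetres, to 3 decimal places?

Profile (r,z), 6 vertices: (2,37.5) (4.5,7) (12.5,12.5) (16,26) (13.5,33.5) (11,38)
edge 0: (2,37.5)→(4.5,7)  cross = 2·7 − 4.5·37.5 = -154.7500; (r_i+r_j)·cross = 6.5·-154.7500 = -1005.8750
edge 1: (4.5,7)→(12.5,12.5)  cross = 4.5·12.5 − 12.5·7 = -31.2500; (r_i+r_j)·cross = 17·-31.2500 = -531.2500
edge 2: (12.5,12.5)→(16,26)  cross = 12.5·26 − 16·12.5 = 125.0000; (r_i+r_j)·cross = 28.5·125.0000 = 3562.5000
edge 3: (16,26)→(13.5,33.5)  cross = 16·33.5 − 13.5·26 = 185.0000; (r_i+r_j)·cross = 29.5·185.0000 = 5457.5000
edge 4: (13.5,33.5)→(11,38)  cross = 13.5·38 − 11·33.5 = 144.5000; (r_i+r_j)·cross = 24.5·144.5000 = 3540.2500
edge 5: (11,38)→(2,37.5)  cross = 11·37.5 − 2·38 = 336.5000; (r_i+r_j)·cross = 13·336.5000 = 4374.5000
Σcross = 605.0000 → A = |Σcross|/2 = 302.5000 mm²
Σ(r_i+r_j)·cross = 15397.6250 → first moment M = |Σ|/6 = 2566.2708
R_c = M/A = 2566.2708/302.5000 = 8.4835 mm
θ = 311° = 5.427974 rad
V = θ·R_c·A = 5.427974·8.4835·302.5000 = 13929.651 mm³

Volume = 13929.651 mm³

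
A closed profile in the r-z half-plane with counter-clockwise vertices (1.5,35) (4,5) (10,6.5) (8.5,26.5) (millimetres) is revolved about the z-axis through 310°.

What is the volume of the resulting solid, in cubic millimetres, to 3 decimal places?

Profile (r,z), 4 vertices: (1.5,35) (4,5) (10,6.5) (8.5,26.5)
edge 0: (1.5,35)→(4,5)  cross = 1.5·5 − 4·35 = -132.5000; (r_i+r_j)·cross = 5.5·-132.5000 = -728.7500
edge 1: (4,5)→(10,6.5)  cross = 4·6.5 − 10·5 = -24.0000; (r_i+r_j)·cross = 14·-24.0000 = -336.0000
edge 2: (10,6.5)→(8.5,26.5)  cross = 10·26.5 − 8.5·6.5 = 209.7500; (r_i+r_j)·cross = 18.5·209.7500 = 3880.3750
edge 3: (8.5,26.5)→(1.5,35)  cross = 8.5·35 − 1.5·26.5 = 257.7500; (r_i+r_j)·cross = 10·257.7500 = 2577.5000
Σcross = 311.0000 → A = |Σcross|/2 = 155.5000 mm²
Σ(r_i+r_j)·cross = 5393.1250 → first moment M = |Σ|/6 = 898.8542
R_c = M/A = 898.8542/155.5000 = 5.7804 mm
θ = 310° = 5.410521 rad
V = θ·R_c·A = 5.410521·5.7804·155.5000 = 4863.269 mm³

Volume = 4863.269 mm³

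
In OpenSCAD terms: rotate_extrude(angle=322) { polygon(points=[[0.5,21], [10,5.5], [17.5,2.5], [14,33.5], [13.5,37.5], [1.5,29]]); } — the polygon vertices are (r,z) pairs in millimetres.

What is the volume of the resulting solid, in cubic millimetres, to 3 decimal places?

Profile (r,z), 6 vertices: (0.5,21) (10,5.5) (17.5,2.5) (14,33.5) (13.5,37.5) (1.5,29)
edge 0: (0.5,21)→(10,5.5)  cross = 0.5·5.5 − 10·21 = -207.2500; (r_i+r_j)·cross = 10.5·-207.2500 = -2176.1250
edge 1: (10,5.5)→(17.5,2.5)  cross = 10·2.5 − 17.5·5.5 = -71.2500; (r_i+r_j)·cross = 27.5·-71.2500 = -1959.3750
edge 2: (17.5,2.5)→(14,33.5)  cross = 17.5·33.5 − 14·2.5 = 551.2500; (r_i+r_j)·cross = 31.5·551.2500 = 17364.3750
edge 3: (14,33.5)→(13.5,37.5)  cross = 14·37.5 − 13.5·33.5 = 72.7500; (r_i+r_j)·cross = 27.5·72.7500 = 2000.6250
edge 4: (13.5,37.5)→(1.5,29)  cross = 13.5·29 − 1.5·37.5 = 335.2500; (r_i+r_j)·cross = 15·335.2500 = 5028.7500
edge 5: (1.5,29)→(0.5,21)  cross = 1.5·21 − 0.5·29 = 17.0000; (r_i+r_j)·cross = 2·17.0000 = 34.0000
Σcross = 697.7500 → A = |Σcross|/2 = 348.8750 mm²
Σ(r_i+r_j)·cross = 20292.2500 → first moment M = |Σ|/6 = 3382.0417
R_c = M/A = 3382.0417/348.8750 = 9.6941 mm
θ = 322° = 5.619960 rad
V = θ·R_c·A = 5.619960·9.6941·348.8750 = 19006.940 mm³

Volume = 19006.940 mm³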